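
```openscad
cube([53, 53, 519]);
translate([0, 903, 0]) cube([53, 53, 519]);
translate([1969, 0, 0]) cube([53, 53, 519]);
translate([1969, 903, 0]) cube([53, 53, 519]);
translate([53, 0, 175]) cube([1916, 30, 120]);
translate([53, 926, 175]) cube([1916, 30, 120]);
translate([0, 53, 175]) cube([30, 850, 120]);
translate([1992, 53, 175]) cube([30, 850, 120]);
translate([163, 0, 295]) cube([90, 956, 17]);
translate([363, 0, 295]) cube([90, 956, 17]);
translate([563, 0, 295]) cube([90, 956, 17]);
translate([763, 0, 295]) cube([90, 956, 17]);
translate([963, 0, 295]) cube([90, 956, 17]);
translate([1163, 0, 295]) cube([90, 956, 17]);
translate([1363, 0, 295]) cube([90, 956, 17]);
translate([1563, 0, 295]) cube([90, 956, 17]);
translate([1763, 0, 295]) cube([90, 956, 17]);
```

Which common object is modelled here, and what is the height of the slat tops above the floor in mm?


A bed frame. The slat-top height is 312 mm.

Four posts, four rails, and a row of slats — a bed frame. Slats sit on the rails at z = 175 + 120 = 295; with slat thickness 17, the top is 312 mm.


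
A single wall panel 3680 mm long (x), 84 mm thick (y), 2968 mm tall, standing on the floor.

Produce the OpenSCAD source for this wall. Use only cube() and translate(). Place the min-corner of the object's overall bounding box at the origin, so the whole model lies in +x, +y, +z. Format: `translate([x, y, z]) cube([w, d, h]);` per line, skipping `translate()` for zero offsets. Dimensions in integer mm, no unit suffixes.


cube([3680, 84, 2968]);


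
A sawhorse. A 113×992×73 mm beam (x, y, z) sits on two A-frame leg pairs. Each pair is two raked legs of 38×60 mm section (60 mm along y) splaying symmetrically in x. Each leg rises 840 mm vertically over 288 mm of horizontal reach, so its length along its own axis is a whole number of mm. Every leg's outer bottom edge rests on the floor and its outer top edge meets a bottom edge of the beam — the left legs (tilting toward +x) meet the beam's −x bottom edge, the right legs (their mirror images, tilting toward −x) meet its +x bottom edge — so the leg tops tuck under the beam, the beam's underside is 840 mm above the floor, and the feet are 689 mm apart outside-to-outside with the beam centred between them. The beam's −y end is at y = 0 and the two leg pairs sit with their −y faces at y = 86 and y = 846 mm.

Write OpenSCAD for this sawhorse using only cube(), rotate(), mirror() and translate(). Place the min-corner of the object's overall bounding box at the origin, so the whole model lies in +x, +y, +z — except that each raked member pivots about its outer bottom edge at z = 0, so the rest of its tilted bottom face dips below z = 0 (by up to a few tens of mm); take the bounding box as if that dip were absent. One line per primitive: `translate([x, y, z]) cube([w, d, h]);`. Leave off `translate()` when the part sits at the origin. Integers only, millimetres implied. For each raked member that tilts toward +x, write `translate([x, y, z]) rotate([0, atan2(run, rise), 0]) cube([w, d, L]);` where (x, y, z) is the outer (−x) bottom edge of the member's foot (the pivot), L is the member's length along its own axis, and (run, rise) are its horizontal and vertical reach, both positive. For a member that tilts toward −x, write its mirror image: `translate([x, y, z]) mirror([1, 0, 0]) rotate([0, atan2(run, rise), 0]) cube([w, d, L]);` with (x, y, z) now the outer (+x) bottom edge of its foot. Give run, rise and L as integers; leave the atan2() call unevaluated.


// leg length = √(288² + 840²) = 888
// right-leg outer foot x = 2·288 + 113 = 689
// beam min-corner = (288, 0, 840)
translate([288, 0, 840]) cube([113, 992, 73]);
translate([0, 86, 0]) rotate([0, atan2(288, 840), 0]) cube([38, 60, 888]);
translate([689, 86, 0]) mirror([1, 0, 0]) rotate([0, atan2(288, 840), 0]) cube([38, 60, 888]);
translate([0, 846, 0]) rotate([0, atan2(288, 840), 0]) cube([38, 60, 888]);
translate([689, 846, 0]) mirror([1, 0, 0]) rotate([0, atan2(288, 840), 0]) cube([38, 60, 888]);


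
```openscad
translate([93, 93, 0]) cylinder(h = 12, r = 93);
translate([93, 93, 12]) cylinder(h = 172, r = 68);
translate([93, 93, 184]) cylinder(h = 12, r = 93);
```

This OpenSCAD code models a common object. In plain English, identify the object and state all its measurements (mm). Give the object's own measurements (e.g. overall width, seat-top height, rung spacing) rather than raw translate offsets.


A spool: two coaxial disc flanges of radius 93 mm and thickness 12 mm, joined by a core cylinder of radius 68 mm and height 172 mm. The lower flange rests on z = 0 and the three cylinders share a vertical axis.


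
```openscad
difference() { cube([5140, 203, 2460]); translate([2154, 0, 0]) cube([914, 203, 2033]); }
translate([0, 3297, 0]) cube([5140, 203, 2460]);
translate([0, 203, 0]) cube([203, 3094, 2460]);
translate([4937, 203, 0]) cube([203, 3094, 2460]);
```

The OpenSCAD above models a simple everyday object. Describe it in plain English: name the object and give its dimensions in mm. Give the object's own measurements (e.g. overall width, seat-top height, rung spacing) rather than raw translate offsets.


A single room: four walls, each 2460 mm tall and 203 mm thick, enclosing an outside footprint 5140×3500 mm (x × y), no floor or roof. The front and back walls (−y and +y sides) run the full x-width; the side walls fit between their inner faces. A door opening 914 mm wide and 2033 mm tall is cut through the front wall from the floor up, its −x edge 2154 mm from the wall's −x end.


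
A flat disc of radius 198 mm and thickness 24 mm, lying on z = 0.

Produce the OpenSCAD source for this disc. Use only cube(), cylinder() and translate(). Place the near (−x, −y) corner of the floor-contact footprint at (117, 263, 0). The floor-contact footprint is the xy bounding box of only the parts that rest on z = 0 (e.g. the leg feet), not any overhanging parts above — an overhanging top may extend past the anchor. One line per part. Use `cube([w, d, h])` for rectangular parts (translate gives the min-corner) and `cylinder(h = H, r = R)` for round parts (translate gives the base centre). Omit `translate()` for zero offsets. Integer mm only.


translate([315, 461, 0]) cylinder(h = 24, r = 198);


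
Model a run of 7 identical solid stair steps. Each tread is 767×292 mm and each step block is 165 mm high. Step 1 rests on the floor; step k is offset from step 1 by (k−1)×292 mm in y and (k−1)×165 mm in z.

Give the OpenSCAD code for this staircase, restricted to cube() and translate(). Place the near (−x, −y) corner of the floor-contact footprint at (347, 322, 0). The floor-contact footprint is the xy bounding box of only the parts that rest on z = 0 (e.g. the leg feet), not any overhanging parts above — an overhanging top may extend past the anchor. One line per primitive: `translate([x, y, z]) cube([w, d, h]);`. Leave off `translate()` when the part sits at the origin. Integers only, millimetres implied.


translate([347, 322, 0]) cube([767, 292, 165]);
translate([347, 614, 165]) cube([767, 292, 165]);
translate([347, 906, 330]) cube([767, 292, 165]);
translate([347, 1198, 495]) cube([767, 292, 165]);
translate([347, 1490, 660]) cube([767, 292, 165]);
translate([347, 1782, 825]) cube([767, 292, 165]);
translate([347, 2074, 990]) cube([767, 292, 165]);


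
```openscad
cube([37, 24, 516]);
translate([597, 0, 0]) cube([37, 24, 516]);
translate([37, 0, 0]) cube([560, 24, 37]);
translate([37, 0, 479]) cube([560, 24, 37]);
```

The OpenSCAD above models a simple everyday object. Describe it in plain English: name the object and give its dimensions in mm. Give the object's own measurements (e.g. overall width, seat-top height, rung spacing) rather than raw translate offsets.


A rectangular picture frame lying in the x–z plane (depth along y). The opening is 560 mm wide (x) by 442 mm tall (z), surrounded by a border 37 mm wide on all four sides. The frame is 24 mm deep and is made of two full-height vertical stiles with two horizontal rails fitted between them.


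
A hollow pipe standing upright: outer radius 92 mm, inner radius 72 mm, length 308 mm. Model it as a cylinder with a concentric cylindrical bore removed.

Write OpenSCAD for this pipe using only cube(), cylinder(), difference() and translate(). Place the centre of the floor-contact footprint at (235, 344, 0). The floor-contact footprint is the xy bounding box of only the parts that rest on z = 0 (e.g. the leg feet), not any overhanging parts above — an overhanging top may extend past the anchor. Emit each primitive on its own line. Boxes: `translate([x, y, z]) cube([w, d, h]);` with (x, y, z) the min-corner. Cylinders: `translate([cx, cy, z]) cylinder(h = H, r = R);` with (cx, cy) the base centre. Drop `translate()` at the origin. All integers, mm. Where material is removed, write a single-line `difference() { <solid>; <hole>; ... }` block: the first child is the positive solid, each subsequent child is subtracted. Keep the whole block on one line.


difference() { translate([235, 344, 0]) cylinder(h = 308, r = 92); translate([235, 344, 0]) cylinder(h = 308, r = 72); }


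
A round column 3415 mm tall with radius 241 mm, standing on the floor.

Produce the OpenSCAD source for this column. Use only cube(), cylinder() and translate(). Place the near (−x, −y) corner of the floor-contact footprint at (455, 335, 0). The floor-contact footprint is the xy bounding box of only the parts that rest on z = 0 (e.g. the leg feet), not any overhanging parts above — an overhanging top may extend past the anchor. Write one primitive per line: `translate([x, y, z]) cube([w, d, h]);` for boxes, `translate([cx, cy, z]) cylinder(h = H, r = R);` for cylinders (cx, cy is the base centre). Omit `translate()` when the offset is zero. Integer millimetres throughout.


translate([696, 576, 0]) cylinder(h = 3415, r = 241);


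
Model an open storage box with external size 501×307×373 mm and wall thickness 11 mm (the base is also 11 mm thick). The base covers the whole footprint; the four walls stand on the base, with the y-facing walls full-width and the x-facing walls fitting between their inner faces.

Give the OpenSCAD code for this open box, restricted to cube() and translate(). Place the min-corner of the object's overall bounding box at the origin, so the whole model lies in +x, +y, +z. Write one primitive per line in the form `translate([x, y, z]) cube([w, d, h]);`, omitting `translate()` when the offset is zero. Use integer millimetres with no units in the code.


cube([501, 307, 11]);
translate([0, 0, 11]) cube([501, 11, 362]);
translate([0, 296, 11]) cube([501, 11, 362]);
translate([0, 11, 11]) cube([11, 285, 362]);
translate([490, 11, 11]) cube([11, 285, 362]);


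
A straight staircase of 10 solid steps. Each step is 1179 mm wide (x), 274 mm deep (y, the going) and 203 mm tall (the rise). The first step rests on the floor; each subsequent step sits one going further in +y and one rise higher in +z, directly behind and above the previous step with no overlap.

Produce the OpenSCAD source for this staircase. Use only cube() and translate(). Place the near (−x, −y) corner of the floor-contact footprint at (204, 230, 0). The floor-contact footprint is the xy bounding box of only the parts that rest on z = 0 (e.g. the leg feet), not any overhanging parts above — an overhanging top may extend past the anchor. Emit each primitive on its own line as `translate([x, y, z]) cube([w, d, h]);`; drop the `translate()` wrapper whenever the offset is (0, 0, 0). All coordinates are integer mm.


translate([204, 230, 0]) cube([1179, 274, 203]);
translate([204, 504, 203]) cube([1179, 274, 203]);
translate([204, 778, 406]) cube([1179, 274, 203]);
translate([204, 1052, 609]) cube([1179, 274, 203]);
translate([204, 1326, 812]) cube([1179, 274, 203]);
translate([204, 1600, 1015]) cube([1179, 274, 203]);
translate([204, 1874, 1218]) cube([1179, 274, 203]);
translate([204, 2148, 1421]) cube([1179, 274, 203]);
translate([204, 2422, 1624]) cube([1179, 274, 203]);
translate([204, 2696, 1827]) cube([1179, 274, 203]);


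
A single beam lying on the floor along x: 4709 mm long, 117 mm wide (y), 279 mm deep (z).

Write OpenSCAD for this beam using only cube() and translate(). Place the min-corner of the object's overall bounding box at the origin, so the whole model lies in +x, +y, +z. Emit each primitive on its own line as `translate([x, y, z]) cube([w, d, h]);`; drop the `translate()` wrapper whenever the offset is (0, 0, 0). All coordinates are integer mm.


cube([4709, 117, 279]);


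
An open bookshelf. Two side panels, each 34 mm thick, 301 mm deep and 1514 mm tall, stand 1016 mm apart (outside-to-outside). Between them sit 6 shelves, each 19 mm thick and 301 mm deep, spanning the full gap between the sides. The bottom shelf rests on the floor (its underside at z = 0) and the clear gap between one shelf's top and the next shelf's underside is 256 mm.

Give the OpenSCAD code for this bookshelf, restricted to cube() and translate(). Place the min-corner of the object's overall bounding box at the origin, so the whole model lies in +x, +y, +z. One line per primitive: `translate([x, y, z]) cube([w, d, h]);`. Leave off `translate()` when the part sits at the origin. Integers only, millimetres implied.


cube([34, 301, 1514]);
translate([982, 0, 0]) cube([34, 301, 1514]);
translate([34, 0, 0]) cube([948, 301, 19]);
translate([34, 0, 275]) cube([948, 301, 19]);
translate([34, 0, 550]) cube([948, 301, 19]);
translate([34, 0, 825]) cube([948, 301, 19]);
translate([34, 0, 1100]) cube([948, 301, 19]);
translate([34, 0, 1375]) cube([948, 301, 19]);


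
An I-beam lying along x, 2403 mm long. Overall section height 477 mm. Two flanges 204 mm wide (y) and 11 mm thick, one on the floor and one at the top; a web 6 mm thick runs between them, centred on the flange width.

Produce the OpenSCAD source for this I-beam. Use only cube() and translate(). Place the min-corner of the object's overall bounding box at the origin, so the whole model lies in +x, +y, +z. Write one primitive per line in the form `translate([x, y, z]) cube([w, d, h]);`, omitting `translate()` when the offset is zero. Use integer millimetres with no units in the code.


cube([2403, 204, 11]);
translate([0, 99, 11]) cube([2403, 6, 455]);
translate([0, 0, 466]) cube([2403, 204, 11]);


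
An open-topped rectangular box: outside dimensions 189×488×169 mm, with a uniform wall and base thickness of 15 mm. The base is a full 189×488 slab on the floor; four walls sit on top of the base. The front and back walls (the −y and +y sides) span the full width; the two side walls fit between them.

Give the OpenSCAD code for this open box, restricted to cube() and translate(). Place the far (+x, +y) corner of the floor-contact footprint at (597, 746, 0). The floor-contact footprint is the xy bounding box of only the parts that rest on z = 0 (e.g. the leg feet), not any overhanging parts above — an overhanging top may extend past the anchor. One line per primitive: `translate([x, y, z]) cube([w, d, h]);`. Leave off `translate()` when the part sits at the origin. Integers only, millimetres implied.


translate([408, 258, 0]) cube([189, 488, 15]);
translate([408, 258, 15]) cube([189, 15, 154]);
translate([408, 731, 15]) cube([189, 15, 154]);
translate([408, 273, 15]) cube([15, 458, 154]);
translate([582, 273, 15]) cube([15, 458, 154]);


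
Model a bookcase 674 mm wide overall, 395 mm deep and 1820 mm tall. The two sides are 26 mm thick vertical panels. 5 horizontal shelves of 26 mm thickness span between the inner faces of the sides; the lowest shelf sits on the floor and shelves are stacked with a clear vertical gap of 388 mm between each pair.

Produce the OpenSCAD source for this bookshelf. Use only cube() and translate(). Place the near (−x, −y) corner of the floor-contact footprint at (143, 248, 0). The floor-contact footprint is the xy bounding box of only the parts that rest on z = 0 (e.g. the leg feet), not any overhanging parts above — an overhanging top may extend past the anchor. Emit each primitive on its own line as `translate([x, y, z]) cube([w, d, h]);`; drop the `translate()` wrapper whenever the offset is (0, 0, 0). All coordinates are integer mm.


translate([143, 248, 0]) cube([26, 395, 1820]);
translate([791, 248, 0]) cube([26, 395, 1820]);
translate([169, 248, 0]) cube([622, 395, 26]);
translate([169, 248, 414]) cube([622, 395, 26]);
translate([169, 248, 828]) cube([622, 395, 26]);
translate([169, 248, 1242]) cube([622, 395, 26]);
translate([169, 248, 1656]) cube([622, 395, 26]);


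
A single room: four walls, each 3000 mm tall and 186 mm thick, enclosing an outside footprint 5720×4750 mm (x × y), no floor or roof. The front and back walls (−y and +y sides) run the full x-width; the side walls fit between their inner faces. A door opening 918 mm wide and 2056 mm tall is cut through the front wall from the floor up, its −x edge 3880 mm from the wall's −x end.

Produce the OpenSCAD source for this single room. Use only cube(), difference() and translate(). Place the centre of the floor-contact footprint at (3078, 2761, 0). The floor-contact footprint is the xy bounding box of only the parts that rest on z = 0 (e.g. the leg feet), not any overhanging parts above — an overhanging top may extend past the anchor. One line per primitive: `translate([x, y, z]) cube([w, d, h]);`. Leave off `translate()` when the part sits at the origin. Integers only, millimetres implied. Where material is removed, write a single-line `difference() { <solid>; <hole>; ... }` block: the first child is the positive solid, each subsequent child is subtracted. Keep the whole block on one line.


difference() { translate([218, 386, 0]) cube([5720, 186, 3000]); translate([4098, 386, 0]) cube([918, 186, 2056]); }
translate([218, 4950, 0]) cube([5720, 186, 3000]);
translate([218, 572, 0]) cube([186, 4378, 3000]);
translate([5752, 572, 0]) cube([186, 4378, 3000]);


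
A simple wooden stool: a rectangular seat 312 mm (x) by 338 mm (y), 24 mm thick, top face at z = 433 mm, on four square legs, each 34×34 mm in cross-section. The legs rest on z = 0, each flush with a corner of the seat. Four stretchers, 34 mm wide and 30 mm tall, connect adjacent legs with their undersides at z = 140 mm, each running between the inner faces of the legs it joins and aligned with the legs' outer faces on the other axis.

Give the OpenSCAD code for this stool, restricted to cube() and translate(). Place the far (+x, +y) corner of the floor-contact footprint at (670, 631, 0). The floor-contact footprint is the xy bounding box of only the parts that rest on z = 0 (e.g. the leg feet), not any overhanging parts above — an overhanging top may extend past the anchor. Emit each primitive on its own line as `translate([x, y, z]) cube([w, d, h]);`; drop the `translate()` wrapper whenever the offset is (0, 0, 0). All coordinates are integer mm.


translate([358, 293, 409]) cube([312, 338, 24]);
translate([358, 293, 0]) cube([34, 34, 409]);
translate([636, 293, 0]) cube([34, 34, 409]);
translate([358, 597, 0]) cube([34, 34, 409]);
translate([636, 597, 0]) cube([34, 34, 409]);
translate([392, 293, 140]) cube([244, 34, 30]);
translate([392, 597, 140]) cube([244, 34, 30]);
translate([358, 327, 140]) cube([34, 270, 30]);
translate([636, 327, 140]) cube([34, 270, 30]);


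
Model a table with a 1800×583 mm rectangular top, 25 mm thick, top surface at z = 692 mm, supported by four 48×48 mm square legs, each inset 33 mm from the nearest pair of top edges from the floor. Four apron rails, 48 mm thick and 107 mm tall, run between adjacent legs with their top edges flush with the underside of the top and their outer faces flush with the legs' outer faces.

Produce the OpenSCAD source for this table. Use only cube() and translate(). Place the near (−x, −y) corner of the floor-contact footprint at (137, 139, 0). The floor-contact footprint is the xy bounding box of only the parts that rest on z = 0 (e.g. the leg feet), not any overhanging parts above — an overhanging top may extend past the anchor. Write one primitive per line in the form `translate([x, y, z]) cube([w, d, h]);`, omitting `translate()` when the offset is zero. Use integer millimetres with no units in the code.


translate([104, 106, 667]) cube([1800, 583, 25]);
translate([137, 139, 0]) cube([48, 48, 667]);
translate([1823, 139, 0]) cube([48, 48, 667]);
translate([137, 608, 0]) cube([48, 48, 667]);
translate([1823, 608, 0]) cube([48, 48, 667]);
translate([185, 139, 560]) cube([1638, 48, 107]);
translate([185, 608, 560]) cube([1638, 48, 107]);
translate([137, 187, 560]) cube([48, 421, 107]);
translate([1823, 187, 560]) cube([48, 421, 107]);


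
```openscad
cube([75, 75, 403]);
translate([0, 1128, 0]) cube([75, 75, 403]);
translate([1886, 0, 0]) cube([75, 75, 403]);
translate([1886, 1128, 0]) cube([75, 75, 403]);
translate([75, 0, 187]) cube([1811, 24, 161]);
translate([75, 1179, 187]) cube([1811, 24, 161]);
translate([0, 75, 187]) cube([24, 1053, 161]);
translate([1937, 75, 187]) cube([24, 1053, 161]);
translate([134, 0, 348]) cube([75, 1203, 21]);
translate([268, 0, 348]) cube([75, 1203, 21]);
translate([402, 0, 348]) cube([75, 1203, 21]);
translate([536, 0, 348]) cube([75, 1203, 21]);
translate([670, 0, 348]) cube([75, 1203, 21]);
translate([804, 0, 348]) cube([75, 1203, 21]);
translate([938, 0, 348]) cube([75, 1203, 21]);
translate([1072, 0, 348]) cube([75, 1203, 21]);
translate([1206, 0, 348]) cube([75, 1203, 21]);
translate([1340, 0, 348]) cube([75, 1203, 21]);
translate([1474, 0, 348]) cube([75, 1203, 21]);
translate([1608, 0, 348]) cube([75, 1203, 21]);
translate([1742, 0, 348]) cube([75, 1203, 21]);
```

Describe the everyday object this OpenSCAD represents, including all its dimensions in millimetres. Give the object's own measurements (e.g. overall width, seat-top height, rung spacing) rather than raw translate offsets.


A bed frame 1961 mm long (x) by 1203 mm wide (y). Four 75×75 mm corner posts, 403 mm tall, at the corners of the footprint. Four rails of 24 mm thickness and 161 mm height run between adjacent posts with their undersides at z = 187 mm, their outer faces flush with the outside of the frame (the two x-running rails run between the posts' inner faces; the two y-running rails run between the posts' inner faces). 13 slats, each 75 mm wide (x) and 21 mm thick, lie across the top of the two x-running rails, running the full 1203 mm width of the frame in y; along x they sit between the end posts with a 59 mm gap after the −x posts and between neighbouring slats, leaving 69 mm before the +x posts.


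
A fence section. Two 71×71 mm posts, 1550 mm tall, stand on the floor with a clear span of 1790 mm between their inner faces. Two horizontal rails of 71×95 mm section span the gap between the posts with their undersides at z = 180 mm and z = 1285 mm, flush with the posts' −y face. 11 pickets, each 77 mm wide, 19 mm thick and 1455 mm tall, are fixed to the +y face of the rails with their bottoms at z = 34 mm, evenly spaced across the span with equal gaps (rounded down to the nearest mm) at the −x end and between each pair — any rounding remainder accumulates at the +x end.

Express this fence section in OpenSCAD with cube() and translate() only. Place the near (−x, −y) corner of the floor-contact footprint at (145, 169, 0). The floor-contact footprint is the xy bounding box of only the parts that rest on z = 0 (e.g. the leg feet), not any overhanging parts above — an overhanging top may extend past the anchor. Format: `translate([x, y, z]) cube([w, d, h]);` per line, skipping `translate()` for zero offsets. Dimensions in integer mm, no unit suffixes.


translate([145, 169, 0]) cube([71, 71, 1550]);
translate([2006, 169, 0]) cube([71, 71, 1550]);
translate([216, 169, 180]) cube([1790, 71, 95]);
translate([216, 169, 1285]) cube([1790, 71, 95]);
translate([294, 240, 34]) cube([77, 19, 1455]);
translate([449, 240, 34]) cube([77, 19, 1455]);
translate([604, 240, 34]) cube([77, 19, 1455]);
translate([759, 240, 34]) cube([77, 19, 1455]);
translate([914, 240, 34]) cube([77, 19, 1455]);
translate([1069, 240, 34]) cube([77, 19, 1455]);
translate([1224, 240, 34]) cube([77, 19, 1455]);
translate([1379, 240, 34]) cube([77, 19, 1455]);
translate([1534, 240, 34]) cube([77, 19, 1455]);
translate([1689, 240, 34]) cube([77, 19, 1455]);
translate([1844, 240, 34]) cube([77, 19, 1455]);


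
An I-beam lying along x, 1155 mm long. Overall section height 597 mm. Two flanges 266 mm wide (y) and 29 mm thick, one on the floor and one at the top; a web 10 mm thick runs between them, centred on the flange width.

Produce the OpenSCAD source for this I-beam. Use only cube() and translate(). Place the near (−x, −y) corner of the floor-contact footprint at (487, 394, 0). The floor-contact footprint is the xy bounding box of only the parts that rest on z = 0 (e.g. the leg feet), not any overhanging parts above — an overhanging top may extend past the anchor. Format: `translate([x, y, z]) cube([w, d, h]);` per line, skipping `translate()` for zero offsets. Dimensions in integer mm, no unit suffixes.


translate([487, 394, 0]) cube([1155, 266, 29]);
translate([487, 522, 29]) cube([1155, 10, 539]);
translate([487, 394, 568]) cube([1155, 266, 29]);


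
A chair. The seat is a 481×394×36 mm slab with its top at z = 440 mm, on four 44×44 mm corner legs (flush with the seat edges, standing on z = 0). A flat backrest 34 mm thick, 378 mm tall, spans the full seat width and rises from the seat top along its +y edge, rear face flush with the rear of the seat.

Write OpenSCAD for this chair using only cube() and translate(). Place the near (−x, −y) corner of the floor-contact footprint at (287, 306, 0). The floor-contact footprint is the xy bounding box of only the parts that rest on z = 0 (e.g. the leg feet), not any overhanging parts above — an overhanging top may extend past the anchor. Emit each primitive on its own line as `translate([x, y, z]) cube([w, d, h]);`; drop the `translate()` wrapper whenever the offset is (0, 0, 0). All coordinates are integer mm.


translate([287, 306, 404]) cube([481, 394, 36]);
translate([287, 306, 0]) cube([44, 44, 404]);
translate([724, 306, 0]) cube([44, 44, 404]);
translate([287, 656, 0]) cube([44, 44, 404]);
translate([724, 656, 0]) cube([44, 44, 404]);
translate([287, 666, 440]) cube([481, 34, 378]);


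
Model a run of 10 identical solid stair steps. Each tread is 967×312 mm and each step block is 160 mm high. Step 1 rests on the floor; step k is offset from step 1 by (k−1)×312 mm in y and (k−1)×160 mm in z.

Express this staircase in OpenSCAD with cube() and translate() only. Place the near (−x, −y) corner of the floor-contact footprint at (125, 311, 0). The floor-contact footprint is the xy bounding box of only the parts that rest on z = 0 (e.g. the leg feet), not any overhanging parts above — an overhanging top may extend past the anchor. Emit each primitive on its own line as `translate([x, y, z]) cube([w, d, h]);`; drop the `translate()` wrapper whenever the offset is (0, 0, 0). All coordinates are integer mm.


translate([125, 311, 0]) cube([967, 312, 160]);
translate([125, 623, 160]) cube([967, 312, 160]);
translate([125, 935, 320]) cube([967, 312, 160]);
translate([125, 1247, 480]) cube([967, 312, 160]);
translate([125, 1559, 640]) cube([967, 312, 160]);
translate([125, 1871, 800]) cube([967, 312, 160]);
translate([125, 2183, 960]) cube([967, 312, 160]);
translate([125, 2495, 1120]) cube([967, 312, 160]);
translate([125, 2807, 1280]) cube([967, 312, 160]);
translate([125, 3119, 1440]) cube([967, 312, 160]);


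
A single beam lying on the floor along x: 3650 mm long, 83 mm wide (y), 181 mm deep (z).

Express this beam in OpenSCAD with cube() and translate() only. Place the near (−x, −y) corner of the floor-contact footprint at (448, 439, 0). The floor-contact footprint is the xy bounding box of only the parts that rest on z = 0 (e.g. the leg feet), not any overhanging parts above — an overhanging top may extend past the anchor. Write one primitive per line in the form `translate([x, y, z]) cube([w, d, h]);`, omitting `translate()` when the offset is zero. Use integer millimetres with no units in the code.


translate([448, 439, 0]) cube([3650, 83, 181]);


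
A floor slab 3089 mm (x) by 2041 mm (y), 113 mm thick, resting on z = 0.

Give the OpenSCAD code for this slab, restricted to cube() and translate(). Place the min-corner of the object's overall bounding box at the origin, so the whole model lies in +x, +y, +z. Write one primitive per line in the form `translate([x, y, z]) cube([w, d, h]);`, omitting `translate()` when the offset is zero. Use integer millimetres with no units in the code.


cube([3089, 2041, 113]);


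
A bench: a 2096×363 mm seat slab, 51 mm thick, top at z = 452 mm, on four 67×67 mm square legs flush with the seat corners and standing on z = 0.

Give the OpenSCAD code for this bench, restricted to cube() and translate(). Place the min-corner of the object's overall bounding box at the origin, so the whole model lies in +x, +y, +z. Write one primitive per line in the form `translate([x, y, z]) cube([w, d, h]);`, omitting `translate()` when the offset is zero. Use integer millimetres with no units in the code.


translate([0, 0, 401]) cube([2096, 363, 51]);
cube([67, 67, 401]);
translate([0, 296, 0]) cube([67, 67, 401]);
translate([2029, 0, 0]) cube([67, 67, 401]);
translate([2029, 296, 0]) cube([67, 67, 401]);


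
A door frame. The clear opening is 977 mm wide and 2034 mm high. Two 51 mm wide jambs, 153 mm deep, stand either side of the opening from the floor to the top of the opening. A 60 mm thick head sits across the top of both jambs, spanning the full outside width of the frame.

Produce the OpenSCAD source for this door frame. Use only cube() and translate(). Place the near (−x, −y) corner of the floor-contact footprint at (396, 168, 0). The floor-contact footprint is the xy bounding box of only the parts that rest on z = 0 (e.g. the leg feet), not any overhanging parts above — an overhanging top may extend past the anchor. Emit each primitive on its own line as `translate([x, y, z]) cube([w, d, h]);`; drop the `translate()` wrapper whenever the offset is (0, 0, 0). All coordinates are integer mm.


translate([396, 168, 0]) cube([51, 153, 2034]);
translate([1424, 168, 0]) cube([51, 153, 2034]);
translate([396, 168, 2034]) cube([1079, 153, 60]);


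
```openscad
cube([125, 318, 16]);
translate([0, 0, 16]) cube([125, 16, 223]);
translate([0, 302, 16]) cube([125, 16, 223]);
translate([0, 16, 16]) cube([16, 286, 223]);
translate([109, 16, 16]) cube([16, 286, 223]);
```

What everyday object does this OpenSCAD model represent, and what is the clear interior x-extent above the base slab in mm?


An open box. The internal width is 93 mm.

A 125×318 base slab with four walls standing on it — an open box. The base is 125 mm wide and the walls are 16 mm thick, so the internal width is 125 − 2 × 16 = 93 mm.


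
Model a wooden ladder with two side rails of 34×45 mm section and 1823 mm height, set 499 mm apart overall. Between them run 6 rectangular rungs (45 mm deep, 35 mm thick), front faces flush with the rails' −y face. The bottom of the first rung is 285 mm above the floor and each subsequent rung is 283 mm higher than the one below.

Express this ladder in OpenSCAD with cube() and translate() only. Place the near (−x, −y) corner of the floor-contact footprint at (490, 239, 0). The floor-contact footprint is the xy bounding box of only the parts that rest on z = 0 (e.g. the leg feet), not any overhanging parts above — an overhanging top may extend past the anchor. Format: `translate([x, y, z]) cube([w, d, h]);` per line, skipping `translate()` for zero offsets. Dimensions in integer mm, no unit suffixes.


// rung span = 499 - 2*34 = 431
// rung[k] z = 285 + k*283
translate([490, 239, 0]) cube([34, 45, 1823]);
translate([955, 239, 0]) cube([34, 45, 1823]);
translate([524, 239, 285]) cube([431, 45, 35]);
translate([524, 239, 568]) cube([431, 45, 35]);
translate([524, 239, 851]) cube([431, 45, 35]);
translate([524, 239, 1134]) cube([431, 45, 35]);
translate([524, 239, 1417]) cube([431, 45, 35]);
translate([524, 239, 1700]) cube([431, 45, 35]);


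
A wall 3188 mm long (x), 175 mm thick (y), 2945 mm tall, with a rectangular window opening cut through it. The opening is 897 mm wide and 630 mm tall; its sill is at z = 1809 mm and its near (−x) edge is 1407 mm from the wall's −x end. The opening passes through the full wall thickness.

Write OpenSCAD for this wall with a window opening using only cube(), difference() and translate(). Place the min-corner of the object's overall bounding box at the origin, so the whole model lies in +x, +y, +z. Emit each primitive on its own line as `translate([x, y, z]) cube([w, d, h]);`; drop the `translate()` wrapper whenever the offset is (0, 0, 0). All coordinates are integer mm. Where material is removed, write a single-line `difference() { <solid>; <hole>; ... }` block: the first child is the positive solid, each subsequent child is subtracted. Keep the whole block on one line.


difference() { cube([3188, 175, 2945]); translate([1407, 0, 1809]) cube([897, 175, 630]); }


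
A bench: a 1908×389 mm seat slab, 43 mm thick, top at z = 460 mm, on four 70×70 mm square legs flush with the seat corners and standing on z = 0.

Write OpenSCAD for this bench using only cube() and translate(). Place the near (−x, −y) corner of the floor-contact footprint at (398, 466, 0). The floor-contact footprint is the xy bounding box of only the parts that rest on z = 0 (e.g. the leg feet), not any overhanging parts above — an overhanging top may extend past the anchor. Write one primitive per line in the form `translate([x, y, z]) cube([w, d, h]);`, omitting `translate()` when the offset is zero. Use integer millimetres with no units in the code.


translate([398, 466, 417]) cube([1908, 389, 43]);
translate([398, 466, 0]) cube([70, 70, 417]);
translate([398, 785, 0]) cube([70, 70, 417]);
translate([2236, 466, 0]) cube([70, 70, 417]);
translate([2236, 785, 0]) cube([70, 70, 417]);


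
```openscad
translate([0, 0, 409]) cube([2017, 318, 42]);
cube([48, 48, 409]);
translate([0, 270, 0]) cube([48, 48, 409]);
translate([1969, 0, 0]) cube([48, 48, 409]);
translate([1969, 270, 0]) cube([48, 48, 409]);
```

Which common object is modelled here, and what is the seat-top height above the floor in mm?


A bench. The seat-top height is 451 mm.

A long slab on four corner posts — a bench. The slab sits at z = 409 with thickness 42, so the top is 409 + 42 = 451 mm.


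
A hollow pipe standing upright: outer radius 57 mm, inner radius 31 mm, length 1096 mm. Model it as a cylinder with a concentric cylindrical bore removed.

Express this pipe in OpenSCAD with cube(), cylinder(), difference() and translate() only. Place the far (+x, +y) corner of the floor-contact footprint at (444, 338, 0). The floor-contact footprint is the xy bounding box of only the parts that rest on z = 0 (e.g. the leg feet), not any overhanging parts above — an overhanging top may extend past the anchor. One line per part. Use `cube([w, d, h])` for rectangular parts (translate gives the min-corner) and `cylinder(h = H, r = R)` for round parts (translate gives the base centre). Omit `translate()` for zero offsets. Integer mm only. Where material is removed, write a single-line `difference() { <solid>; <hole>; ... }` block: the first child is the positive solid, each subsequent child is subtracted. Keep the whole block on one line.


difference() { translate([387, 281, 0]) cylinder(h = 1096, r = 57); translate([387, 281, 0]) cylinder(h = 1096, r = 31); }


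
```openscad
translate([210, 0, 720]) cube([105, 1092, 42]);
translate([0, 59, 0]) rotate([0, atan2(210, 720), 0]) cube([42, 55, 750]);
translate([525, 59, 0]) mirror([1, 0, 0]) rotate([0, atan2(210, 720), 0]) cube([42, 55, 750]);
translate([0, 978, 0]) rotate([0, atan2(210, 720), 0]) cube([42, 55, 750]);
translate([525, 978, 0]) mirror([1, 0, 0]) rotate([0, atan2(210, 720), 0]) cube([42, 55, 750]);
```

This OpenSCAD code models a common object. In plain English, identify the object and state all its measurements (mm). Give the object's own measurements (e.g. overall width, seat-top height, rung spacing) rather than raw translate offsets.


A sawhorse. A 105×1092×42 mm beam (x, y, z) sits on two A-frame leg pairs. Each pair is two raked legs of 42×55 mm section (55 mm along y) splaying symmetrically in x. Each leg rises 720 mm vertically over 210 mm of horizontal reach and is 750 mm long along its own axis. Every leg's outer bottom edge rests on the floor and its outer top edge meets a bottom edge of the beam — the left legs (tilting toward +x) meet the beam's −x bottom edge, the right legs (their mirror images, tilting toward −x) meet its +x bottom edge — so the leg tops tuck under the beam, the beam's underside is 720 mm above the floor, and the feet are 525 mm apart outside-to-outside with the beam centred between them. The two leg pairs are set in 59 mm from either end of the beam.


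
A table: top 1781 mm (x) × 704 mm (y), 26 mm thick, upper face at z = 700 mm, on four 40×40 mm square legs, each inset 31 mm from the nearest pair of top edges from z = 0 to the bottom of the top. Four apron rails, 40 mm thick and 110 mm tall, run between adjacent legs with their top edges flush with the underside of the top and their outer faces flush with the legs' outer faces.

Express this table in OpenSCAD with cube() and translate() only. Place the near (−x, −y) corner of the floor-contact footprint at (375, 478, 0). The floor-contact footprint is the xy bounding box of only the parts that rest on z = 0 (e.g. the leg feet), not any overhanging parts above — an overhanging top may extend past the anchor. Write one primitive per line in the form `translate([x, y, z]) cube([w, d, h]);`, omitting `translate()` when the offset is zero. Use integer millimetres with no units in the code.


// leg_h = 700 - 26 = 674
// apron z = 674 - 110 = 564
translate([344, 447, 674]) cube([1781, 704, 26]);
translate([375, 478, 0]) cube([40, 40, 674]);
translate([2054, 478, 0]) cube([40, 40, 674]);
translate([375, 1080, 0]) cube([40, 40, 674]);
translate([2054, 1080, 0]) cube([40, 40, 674]);
translate([415, 478, 564]) cube([1639, 40, 110]);
translate([415, 1080, 564]) cube([1639, 40, 110]);
translate([375, 518, 564]) cube([40, 562, 110]);
translate([2054, 518, 564]) cube([40, 562, 110]);


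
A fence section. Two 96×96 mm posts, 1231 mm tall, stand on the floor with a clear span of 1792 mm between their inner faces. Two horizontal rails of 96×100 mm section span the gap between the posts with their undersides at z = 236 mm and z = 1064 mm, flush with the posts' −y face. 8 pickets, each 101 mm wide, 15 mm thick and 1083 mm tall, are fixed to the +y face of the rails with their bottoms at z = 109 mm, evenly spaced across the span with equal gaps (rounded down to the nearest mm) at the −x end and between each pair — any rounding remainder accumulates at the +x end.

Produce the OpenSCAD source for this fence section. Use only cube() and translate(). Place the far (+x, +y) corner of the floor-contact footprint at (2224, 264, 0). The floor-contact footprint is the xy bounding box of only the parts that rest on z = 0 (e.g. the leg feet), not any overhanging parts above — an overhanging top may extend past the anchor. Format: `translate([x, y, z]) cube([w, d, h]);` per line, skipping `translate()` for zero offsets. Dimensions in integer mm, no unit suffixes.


translate([240, 168, 0]) cube([96, 96, 1231]);
translate([2128, 168, 0]) cube([96, 96, 1231]);
translate([336, 168, 236]) cube([1792, 96, 100]);
translate([336, 168, 1064]) cube([1792, 96, 100]);
translate([445, 264, 109]) cube([101, 15, 1083]);
translate([655, 264, 109]) cube([101, 15, 1083]);
translate([865, 264, 109]) cube([101, 15, 1083]);
translate([1075, 264, 109]) cube([101, 15, 1083]);
translate([1285, 264, 109]) cube([101, 15, 1083]);
translate([1495, 264, 109]) cube([101, 15, 1083]);
translate([1705, 264, 109]) cube([101, 15, 1083]);
translate([1915, 264, 109]) cube([101, 15, 1083]);
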